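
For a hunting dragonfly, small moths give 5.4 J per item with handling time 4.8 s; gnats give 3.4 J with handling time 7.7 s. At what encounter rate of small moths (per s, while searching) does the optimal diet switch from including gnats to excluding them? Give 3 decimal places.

The zero-one rule: include gnats iff E₂/h₂ > λE₁/(1+λh₁). Equality gives the switch point.
λE₁h₂ = E₂ + λE₂h₁ ⇒ λ = E₂/(E₁h₂ − E₂h₁) = 3.4/(41.58 − 16.32) = 0.1346 per s.

0.135 per s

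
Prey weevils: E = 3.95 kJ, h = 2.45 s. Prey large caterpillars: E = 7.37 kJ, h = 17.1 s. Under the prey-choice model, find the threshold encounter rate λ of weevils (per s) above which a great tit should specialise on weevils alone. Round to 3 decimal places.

Drop large caterpillars once their profitability E₂/h₂ falls below the rate achievable on weevils alone: E₂/h₂ = λE₁/(1 + λh₁).
Solve for λ: λE₁h₂ = E₂(1 + λh₁) → λ(E₁h₂ − E₂h₁) = E₂ → λ = E₂/(E₁h₂ − E₂h₁).
λ = 7.37/(3.95×17.1 − 7.37×2.45) = 7.37/49.49 = 0.1489 per s.

0.149 per s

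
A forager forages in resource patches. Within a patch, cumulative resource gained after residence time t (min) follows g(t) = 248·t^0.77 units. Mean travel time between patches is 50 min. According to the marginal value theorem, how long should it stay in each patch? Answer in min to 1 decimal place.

167.4 min

By the marginal value theorem, leave when the instantaneous gain rate g'(t) equals the habitat-wide average g(t)/(T + t).
g'(t) = 0.77·248·t^-0.23. Setting 0.77·248·t^-0.23 = 248·t^0.77/(50+t) gives 0.77(50+t) = t, so 0.23·t = 0.77×50.
t* = 0.77×50/0.23 = 167.4 min.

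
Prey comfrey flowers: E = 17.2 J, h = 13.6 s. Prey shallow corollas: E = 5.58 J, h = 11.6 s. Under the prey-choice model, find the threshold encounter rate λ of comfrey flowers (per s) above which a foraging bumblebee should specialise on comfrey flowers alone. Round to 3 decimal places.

0.045 per s

The zero-one rule: include shallow corollas iff E₂/h₂ > λE₁/(1+λh₁). Equality gives the switch point.
λE₁h₂ = E₂ + λE₂h₁ ⇒ λ = E₂/(E₁h₂ − E₂h₁) = 5.58/(199.5 − 75.89) = 0.04513 per s.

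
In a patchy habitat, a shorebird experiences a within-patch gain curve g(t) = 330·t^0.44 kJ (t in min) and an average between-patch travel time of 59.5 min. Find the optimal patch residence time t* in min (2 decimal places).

By the marginal value theorem, leave when the instantaneous gain rate g'(t) equals the habitat-wide average g(t)/(T + t).
g'(t) = 0.44·330·t^-0.56. Setting 0.44·330·t^-0.56 = 330·t^0.44/(59.5+t) gives 0.44(59.5+t) = t, so 0.56·t = 0.44×59.5.
t* = 0.44×59.5/0.56 = 46.75 min.

46.75 min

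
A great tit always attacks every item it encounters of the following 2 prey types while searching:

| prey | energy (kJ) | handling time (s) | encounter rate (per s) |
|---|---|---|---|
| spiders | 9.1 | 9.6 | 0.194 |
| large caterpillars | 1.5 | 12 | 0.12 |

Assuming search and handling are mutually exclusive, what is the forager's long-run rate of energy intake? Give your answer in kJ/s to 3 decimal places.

Energy encountered per unit search time: 0.194×9.1 + 0.12×1.5 = 1.945 kJ/s.
Handling time per unit search time: 0.194×9.6 + 0.12×12 = 3.302.
Rate = 1.945/(1 + 3.302) = 0.4522 kJ/s.

0.452 kJ/s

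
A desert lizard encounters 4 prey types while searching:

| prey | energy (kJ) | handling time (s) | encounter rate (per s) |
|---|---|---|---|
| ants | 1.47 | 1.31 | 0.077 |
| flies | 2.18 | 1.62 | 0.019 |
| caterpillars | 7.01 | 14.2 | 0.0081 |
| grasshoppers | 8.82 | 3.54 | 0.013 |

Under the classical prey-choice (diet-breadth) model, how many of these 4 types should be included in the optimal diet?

4

Profitabilities (E/h, kJ/s): grasshoppers 2.49, flies 1.35, ants 1.12, caterpillars 0.494. Add prey in this order while the next type's profitability exceeds the intake rate on those already taken.
Rate on top 1: 0.1096. flies: 1.35 > 0.1096 → include.
Rate on top 2: 0.1449. ants: 1.12 > 0.1449 → include.
Rate on top 3: 0.2286. caterpillars: 0.494 > 0.2286 → include.
Optimal diet: grasshoppers, flies, ants, caterpillars — 4 of 4 types.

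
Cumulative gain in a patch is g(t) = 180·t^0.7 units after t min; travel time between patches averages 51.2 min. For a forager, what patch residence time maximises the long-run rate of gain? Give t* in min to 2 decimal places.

By the marginal value theorem, leave when the instantaneous gain rate g'(t) equals the habitat-wide average g(t)/(T + t).
g'(t) = 0.7·180·t^-0.3. Setting 0.7·180·t^-0.3 = 180·t^0.7/(51.2+t) gives 0.7(51.2+t) = t, so 0.30·t = 0.7×51.2.
t* = 0.7×51.2/0.30 = 119.5 min.

119.47 min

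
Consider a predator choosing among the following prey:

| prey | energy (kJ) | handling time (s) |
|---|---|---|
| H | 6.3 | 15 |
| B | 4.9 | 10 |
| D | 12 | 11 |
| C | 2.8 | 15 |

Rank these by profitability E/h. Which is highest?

D

In descending order of E/h:
D: 12/11 = 1.09 kJ/s
B: 4.9/10 = 0.49 kJ/s
H: 6.3/15 = 0.42 kJ/s
C: 2.8/15 = 0.187 kJ/s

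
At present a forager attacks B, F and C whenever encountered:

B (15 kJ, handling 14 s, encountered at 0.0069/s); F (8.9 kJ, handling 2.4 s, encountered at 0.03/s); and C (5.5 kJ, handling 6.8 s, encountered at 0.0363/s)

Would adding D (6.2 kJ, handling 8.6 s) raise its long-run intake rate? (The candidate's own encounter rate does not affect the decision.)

On B, F and C alone, R = ΣλE/(1+Σλh) = 0.5702/1.415 = 0.4028 kJ/s.
D: E/h = 6.2/8.6 = 0.7209 kJ/s.
Since 0.7209 > R, including D increases the long-run rate.

Yes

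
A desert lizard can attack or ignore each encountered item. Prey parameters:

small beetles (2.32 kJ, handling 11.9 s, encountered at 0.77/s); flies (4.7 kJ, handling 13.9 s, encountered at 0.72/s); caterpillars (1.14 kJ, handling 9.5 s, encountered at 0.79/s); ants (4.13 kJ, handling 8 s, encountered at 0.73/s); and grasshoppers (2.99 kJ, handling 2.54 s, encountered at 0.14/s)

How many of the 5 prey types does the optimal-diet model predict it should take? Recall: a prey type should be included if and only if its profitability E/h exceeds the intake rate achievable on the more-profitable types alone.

2

Profitabilities (E/h, kJ/s): grasshoppers 1.18, ants 0.516, flies 0.338, small beetles 0.195, caterpillars 0.12. Add prey in this order while the next type's profitability exceeds the intake rate on those already taken.
Rate on top 1: 0.3088. ants: 0.516 > 0.3088 → include.
Rate on top 2: 0.4772. flies: 0.338 < 0.4772 → exclude; stop.
Optimal diet: grasshoppers, ants — 2 of 5 types.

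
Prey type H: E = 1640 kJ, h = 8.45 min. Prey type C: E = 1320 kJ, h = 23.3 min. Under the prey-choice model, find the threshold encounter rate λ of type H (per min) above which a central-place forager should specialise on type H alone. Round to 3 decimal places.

Drop type C once their profitability E₂/h₂ falls below the rate achievable on type H alone: E₂/h₂ = λE₁/(1 + λh₁).
Solve for λ: λE₁h₂ = E₂(1 + λh₁) → λ(E₁h₂ − E₂h₁) = E₂ → λ = E₂/(E₁h₂ − E₂h₁).
λ = 1320/(1640×23.3 − 1320×8.45) = 1320/2.706e+04 = 0.04878 per min.

0.049 per min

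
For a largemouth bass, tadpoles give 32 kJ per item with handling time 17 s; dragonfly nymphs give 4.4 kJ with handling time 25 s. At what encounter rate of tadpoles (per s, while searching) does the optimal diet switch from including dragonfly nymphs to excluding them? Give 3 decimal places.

0.006 per s

At the threshold, the rate on tadpoles alone equals the profitability of dragonfly nymphs: λ·32/(1 + λ·17) = 4.4/25 = 0.176.
Rearranging, λ(32 − 0.176×17) = 0.176, so λ = 0.176/29.01 = 0.006067 per s.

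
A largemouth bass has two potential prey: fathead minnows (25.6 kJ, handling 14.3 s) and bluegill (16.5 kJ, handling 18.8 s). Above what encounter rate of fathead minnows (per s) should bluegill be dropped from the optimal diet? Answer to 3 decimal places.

0.067 per s

The zero-one rule: include bluegill iff E₂/h₂ > λE₁/(1+λh₁). Equality gives the switch point.
λE₁h₂ = E₂ + λE₂h₁ ⇒ λ = E₂/(E₁h₂ − E₂h₁) = 16.5/(481.3 − 236) = 0.06726 per s.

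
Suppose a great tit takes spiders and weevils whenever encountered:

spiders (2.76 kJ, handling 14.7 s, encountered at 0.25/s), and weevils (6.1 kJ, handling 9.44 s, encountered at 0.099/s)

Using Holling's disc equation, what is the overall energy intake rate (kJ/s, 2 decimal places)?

Energy encountered per unit search time: 0.25×2.76 + 0.099×6.1 = 1.294 kJ/s.
Handling time per unit search time: 0.25×14.7 + 0.099×9.44 = 4.61.
Rate = 1.294/(1 + 4.61) = 0.2307 kJ/s.

0.23 kJ/s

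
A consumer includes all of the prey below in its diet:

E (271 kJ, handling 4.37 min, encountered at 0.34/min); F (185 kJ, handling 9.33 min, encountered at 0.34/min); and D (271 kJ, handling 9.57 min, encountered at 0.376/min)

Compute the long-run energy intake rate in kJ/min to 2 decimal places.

R = (0.34×271 + 0.34×185 + 0.376×271) / (1 + 0.34×4.37 + 0.34×9.33 + 0.376×9.57) = 256.9/9.256 = 27.76 kJ/min.

27.76 kJ/min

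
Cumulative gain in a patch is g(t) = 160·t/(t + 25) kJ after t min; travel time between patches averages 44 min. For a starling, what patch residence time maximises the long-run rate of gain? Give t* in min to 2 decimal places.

Maximise g(t)/(T+t): set derivative to zero → g'(t)(T+t) = g(t).
g'(t) = 160·25/(t + 25)². Setting 160·25/(t+25)² = 160t/[(t+25)(44+t)] gives 25(44+t) = t(t+25), so t² = 25×44 = 1100.
t* = √1100 = 33.17 min.

33.17 min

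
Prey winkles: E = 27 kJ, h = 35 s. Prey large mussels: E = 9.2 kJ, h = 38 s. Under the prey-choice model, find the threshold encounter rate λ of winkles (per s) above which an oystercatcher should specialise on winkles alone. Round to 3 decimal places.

0.013 per s

Drop large mussels once their profitability E₂/h₂ falls below the rate achievable on winkles alone: E₂/h₂ = λE₁/(1 + λh₁).
Solve for λ: λE₁h₂ = E₂(1 + λh₁) → λ(E₁h₂ − E₂h₁) = E₂ → λ = E₂/(E₁h₂ − E₂h₁).
λ = 9.2/(27×38 − 9.2×35) = 9.2/704 = 0.01307 per s.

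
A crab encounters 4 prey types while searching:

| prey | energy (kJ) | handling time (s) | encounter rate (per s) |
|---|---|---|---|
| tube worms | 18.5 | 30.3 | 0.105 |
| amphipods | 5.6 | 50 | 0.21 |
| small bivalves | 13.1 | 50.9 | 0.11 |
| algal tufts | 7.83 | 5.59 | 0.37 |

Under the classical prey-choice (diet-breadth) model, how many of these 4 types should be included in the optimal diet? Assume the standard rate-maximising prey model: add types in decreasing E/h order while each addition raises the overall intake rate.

1

Profitabilities (E/h, kJ/s): algal tufts 1.4, tube worms 0.611, small bivalves 0.257, amphipods 0.112. Add prey in this order while the next type's profitability exceeds the intake rate on those already taken.
Rate on top 1: 0.9442. tube worms: 0.611 < 0.9442 → exclude; stop.
Optimal diet: algal tufts — 1 of 4 types.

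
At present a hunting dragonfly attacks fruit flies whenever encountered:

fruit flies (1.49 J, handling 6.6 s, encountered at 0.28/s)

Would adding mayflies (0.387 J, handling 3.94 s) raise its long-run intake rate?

Intake rate on the current diet: R = (0.28×1.49) / (1 + 0.28×6.6) = 0.4172/2.848 = 0.1465 J/s.
Profitability of mayflies: 0.387/3.94 = 0.09822 J/s.
0.09822 < 0.1465, so adding mayflies would lower the average — exclude it.

No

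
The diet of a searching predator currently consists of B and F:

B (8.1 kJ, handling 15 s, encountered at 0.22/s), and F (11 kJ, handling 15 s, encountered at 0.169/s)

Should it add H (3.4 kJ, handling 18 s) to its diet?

No

Intake rate on the current diet: R = (0.22×8.1 + 0.169×11) / (1 + 0.22×15 + 0.169×15) = 3.641/6.835 = 0.5327 kJ/s.
H: E/h = 3.4/18 = 0.1889 kJ/s.
0.1889 < 0.5327, so adding H would lower the average — exclude it.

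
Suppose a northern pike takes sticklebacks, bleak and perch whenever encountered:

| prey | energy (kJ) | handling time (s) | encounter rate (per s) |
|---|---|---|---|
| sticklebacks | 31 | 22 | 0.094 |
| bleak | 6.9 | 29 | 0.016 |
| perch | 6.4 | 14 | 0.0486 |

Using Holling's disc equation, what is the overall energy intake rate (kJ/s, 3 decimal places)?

R = Σλ_iE_i / (1 + Σλ_ih_i)
Numerator: 0.094×31 + 0.016×6.9 + 0.0486×6.4 = 3.335
Denominator: 1 + 0.094×22 + 0.016×29 + 0.0486×14 = 4.212
R = 3.335/4.212 = 0.7918 kJ/s

0.792 kJ/s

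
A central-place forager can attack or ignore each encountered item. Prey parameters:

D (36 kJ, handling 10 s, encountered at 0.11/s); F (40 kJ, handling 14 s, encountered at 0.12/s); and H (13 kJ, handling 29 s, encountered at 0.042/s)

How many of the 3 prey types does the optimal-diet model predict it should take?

Rank by E/h (kJ/s): D 3.6, F 2.86, H 0.448. Include each in turn until the next type's E/h falls below the running intake rate.
Rate on top 1: 1.886. F: 2.86 > 1.886 → include.
Rate on top 2: 2.317. H: 0.448 < 2.317 → exclude; stop.
Optimal diet: D, F — 2 of 3 types.

2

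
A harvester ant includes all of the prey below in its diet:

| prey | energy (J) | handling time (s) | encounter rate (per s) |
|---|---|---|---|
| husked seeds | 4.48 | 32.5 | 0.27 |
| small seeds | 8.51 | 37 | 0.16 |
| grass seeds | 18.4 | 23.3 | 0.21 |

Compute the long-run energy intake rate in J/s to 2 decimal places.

0.31 J/s

R = (0.27×4.48 + 0.16×8.51 + 0.21×18.4) / (1 + 0.27×32.5 + 0.16×37 + 0.21×23.3) = 6.435/20.59 = 0.3126 J/s.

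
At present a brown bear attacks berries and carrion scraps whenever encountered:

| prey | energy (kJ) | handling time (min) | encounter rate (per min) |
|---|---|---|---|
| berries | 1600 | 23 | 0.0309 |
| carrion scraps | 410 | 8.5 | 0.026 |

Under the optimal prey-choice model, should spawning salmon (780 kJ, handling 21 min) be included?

Yes

On berries and carrion scraps alone, R = ΣλE/(1+Σλh) = 60.1/1.932 = 31.11 kJ/min.
Profitability of spawning salmon: 780/21 = 37.14 kJ/min.
37.14 > 31.11, so adding spawning salmon raises the average — include it.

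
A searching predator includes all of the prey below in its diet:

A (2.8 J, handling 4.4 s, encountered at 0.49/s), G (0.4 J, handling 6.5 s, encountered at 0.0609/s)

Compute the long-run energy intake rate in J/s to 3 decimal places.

0.393 J/s

R = (0.49×2.8 + 0.0609×0.4) / (1 + 0.49×4.4 + 0.0609×6.5) = 1.396/3.552 = 0.3931 J/s.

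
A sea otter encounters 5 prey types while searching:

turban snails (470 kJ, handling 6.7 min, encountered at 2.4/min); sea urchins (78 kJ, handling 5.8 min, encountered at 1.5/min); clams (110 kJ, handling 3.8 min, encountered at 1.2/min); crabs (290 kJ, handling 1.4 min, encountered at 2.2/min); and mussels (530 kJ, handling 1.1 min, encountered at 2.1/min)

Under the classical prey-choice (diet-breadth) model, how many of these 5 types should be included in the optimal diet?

1

Profitabilities (E/h, kJ/min): mussels 482, crabs 207, turban snails 70.1, clams 28.9, sea urchins 13.4. Add prey in this order while the next type's profitability exceeds the intake rate on those already taken.
Rate on top 1: 336.3. crabs: 207 < 336.3 → exclude; stop.
Optimal diet: mussels — 1 of 5 types.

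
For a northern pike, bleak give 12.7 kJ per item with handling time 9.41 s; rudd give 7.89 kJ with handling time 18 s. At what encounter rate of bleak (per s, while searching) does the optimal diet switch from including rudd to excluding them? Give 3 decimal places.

Drop rudd once their profitability E₂/h₂ falls below the rate achievable on bleak alone: E₂/h₂ = λE₁/(1 + λh₁).
Solve for λ: λE₁h₂ = E₂(1 + λh₁) → λ(E₁h₂ − E₂h₁) = E₂ → λ = E₂/(E₁h₂ − E₂h₁).
λ = 7.89/(12.7×18 − 7.89×9.41) = 7.89/154.4 = 0.05112 per s.

0.051 per s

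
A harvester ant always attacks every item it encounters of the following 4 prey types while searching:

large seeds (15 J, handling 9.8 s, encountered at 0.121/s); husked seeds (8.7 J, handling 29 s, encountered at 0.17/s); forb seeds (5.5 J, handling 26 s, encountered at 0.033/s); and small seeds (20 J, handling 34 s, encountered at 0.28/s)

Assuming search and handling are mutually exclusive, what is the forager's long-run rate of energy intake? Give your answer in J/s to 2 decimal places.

0.52 J/s

R = (0.121×15 + 0.17×8.7 + 0.033×5.5 + 0.28×20) / (1 + 0.121×9.8 + 0.17×29 + 0.033×26 + 0.28×34) = 9.075/17.49 = 0.5188 J/s.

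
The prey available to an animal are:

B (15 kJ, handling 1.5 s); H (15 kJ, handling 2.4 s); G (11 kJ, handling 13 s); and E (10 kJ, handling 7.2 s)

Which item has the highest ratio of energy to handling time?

B

Profitability E/h (kJ/s): B = 15/1.5 = 10, H = 15/2.4 = 6.25, G = 11/13 = 0.846, E = 10/7.2 = 1.39.
Ranked: B > H > E > G.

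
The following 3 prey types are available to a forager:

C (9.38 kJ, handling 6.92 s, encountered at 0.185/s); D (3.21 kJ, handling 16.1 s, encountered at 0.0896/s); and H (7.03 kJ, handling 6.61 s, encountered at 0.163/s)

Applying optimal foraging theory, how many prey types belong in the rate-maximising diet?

Profitabilities (E/h, kJ/s): C 1.36, H 1.06, D 0.199. Add prey in this order while the next type's profitability exceeds the intake rate on those already taken.
Rate on top 1: 0.761. H: 1.06 > 0.761 → include.
Rate on top 2: 0.8581. D: 0.199 < 0.8581 → exclude; stop.
Optimal diet: C, H — 2 of 3 types.

2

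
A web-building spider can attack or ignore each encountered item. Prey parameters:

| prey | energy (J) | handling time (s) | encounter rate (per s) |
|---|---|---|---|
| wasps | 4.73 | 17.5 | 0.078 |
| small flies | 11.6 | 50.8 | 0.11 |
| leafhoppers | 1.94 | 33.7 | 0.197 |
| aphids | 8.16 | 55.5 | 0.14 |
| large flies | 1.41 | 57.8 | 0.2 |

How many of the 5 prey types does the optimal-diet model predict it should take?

Profitabilities (E/h, J/s): wasps 0.27, small flies 0.228, aphids 0.147, leafhoppers 0.0576, large flies 0.0244. Add prey in this order while the next type's profitability exceeds the intake rate on those already taken.
Rate on top 1: 0.156. small flies: 0.228 > 0.156 → include.
Rate on top 2: 0.2068. aphids: 0.147 < 0.2068 → exclude; stop.
Optimal diet: wasps, small flies — 2 of 5 types.

2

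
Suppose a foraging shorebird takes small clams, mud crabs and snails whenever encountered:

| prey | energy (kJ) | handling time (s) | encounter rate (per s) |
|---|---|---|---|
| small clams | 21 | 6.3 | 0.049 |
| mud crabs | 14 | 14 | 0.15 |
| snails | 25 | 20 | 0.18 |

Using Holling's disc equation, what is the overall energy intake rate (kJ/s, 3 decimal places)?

1.089 kJ/s

R = Σλ_iE_i / (1 + Σλ_ih_i)
Numerator: 0.049×21 + 0.15×14 + 0.18×25 = 7.629
Denominator: 1 + 0.049×6.3 + 0.15×14 + 0.18×20 = 7.009
R = 7.629/7.009 = 1.089 kJ/s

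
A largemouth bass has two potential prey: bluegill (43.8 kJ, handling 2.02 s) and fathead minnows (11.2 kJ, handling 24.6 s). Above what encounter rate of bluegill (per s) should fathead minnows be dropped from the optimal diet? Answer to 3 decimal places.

0.011 per s

The zero-one rule: include fathead minnows iff E₂/h₂ > λE₁/(1+λh₁). Equality gives the switch point.
λE₁h₂ = E₂ + λE₂h₁ ⇒ λ = E₂/(E₁h₂ − E₂h₁) = 11.2/(1077 − 22.62) = 0.01062 per s.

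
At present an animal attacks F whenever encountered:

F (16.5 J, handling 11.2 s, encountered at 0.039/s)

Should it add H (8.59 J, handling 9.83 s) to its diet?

Yes

Intake rate on the current diet: R = (0.039×16.5) / (1 + 0.039×11.2) = 0.6435/1.437 = 0.4479 J/s.
Profitability of H: 8.59/9.83 = 0.8739 J/s.
Since 0.8739 > R, including H increases the long-run rate.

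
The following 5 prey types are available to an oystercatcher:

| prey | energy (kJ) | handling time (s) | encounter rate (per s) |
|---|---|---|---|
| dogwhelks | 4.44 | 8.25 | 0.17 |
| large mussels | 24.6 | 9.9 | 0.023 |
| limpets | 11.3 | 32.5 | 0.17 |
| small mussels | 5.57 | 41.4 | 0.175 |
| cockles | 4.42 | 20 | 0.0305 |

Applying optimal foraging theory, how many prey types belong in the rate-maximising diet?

2

Profitabilities (E/h, kJ/s): large mussels 2.48, dogwhelks 0.538, limpets 0.348, cockles 0.221, small mussels 0.135. Add prey in this order while the next type's profitability exceeds the intake rate on those already taken.
Rate on top 1: 0.4609. dogwhelks: 0.538 > 0.4609 → include.
Rate on top 2: 0.5021. limpets: 0.348 < 0.5021 → exclude; stop.
Optimal diet: large mussels, dogwhelks — 2 of 5 types.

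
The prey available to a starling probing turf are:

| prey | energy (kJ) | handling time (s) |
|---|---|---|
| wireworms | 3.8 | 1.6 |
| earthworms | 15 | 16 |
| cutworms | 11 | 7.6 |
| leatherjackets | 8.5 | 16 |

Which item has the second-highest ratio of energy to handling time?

cutworms

Profitability E/h (kJ/s): wireworms = 3.8/1.6 = 2.37, earthworms = 15/16 = 0.938, cutworms = 11/7.6 = 1.45, leatherjackets = 8.5/16 = 0.531.
Ranked: wireworms > cutworms > earthworms > leatherjackets.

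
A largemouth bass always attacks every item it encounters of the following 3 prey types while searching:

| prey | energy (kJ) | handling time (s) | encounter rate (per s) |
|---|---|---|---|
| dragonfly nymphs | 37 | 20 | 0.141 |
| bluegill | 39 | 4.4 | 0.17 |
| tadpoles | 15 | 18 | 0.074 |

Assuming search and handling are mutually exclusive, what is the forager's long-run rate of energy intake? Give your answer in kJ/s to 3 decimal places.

R = (0.141×37 + 0.17×39 + 0.074×15) / (1 + 0.141×20 + 0.17×4.4 + 0.074×18) = 12.96/5.9 = 2.196 kJ/s.

2.196 kJ/s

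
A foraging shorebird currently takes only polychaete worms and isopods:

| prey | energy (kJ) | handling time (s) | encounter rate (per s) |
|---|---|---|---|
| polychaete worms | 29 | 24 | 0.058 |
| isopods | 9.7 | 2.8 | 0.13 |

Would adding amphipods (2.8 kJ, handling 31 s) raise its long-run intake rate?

Current rate: (0.058×29 + 0.13×9.7)/(1 + 0.058×24 + 0.13×2.8) = 1.068 kJ/s.
amphipods: E/h = 2.8/31 = 0.09032 kJ/s.
0.09032 < 1.068, so adding amphipods would lower the average — exclude it.

No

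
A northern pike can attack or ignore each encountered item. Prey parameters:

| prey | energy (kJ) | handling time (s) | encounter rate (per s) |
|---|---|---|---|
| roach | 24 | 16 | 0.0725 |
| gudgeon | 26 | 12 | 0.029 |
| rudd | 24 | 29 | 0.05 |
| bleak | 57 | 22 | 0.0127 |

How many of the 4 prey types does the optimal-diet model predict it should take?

Rank by E/h (kJ/s): bleak 2.59, gudgeon 2.17, roach 1.5, rudd 0.828. Include each in turn until the next type's E/h falls below the running intake rate.
Rate on top 1: 0.5658. gudgeon: 2.17 > 0.5658 → include.
Rate on top 2: 0.9081. roach: 1.5 > 0.9081 → include.
Rate on top 3: 1.154. rudd: 0.828 < 1.154 → exclude; stop.
Optimal diet: bleak, gudgeon, roach — 3 of 4 types.

3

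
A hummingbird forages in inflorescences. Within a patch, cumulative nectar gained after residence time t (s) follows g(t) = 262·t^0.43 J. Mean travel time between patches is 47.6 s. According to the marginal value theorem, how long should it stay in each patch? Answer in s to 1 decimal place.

35.9 s

By the marginal value theorem, leave when the instantaneous gain rate g'(t) equals the habitat-wide average g(t)/(T + t).
g'(t) = 0.43·262·t^-0.57. Setting 0.43·262·t^-0.57 = 262·t^0.43/(47.6+t) gives 0.43(47.6+t) = t, so 0.57·t = 0.43×47.6.
t* = 0.43×47.6/0.57 = 35.91 s.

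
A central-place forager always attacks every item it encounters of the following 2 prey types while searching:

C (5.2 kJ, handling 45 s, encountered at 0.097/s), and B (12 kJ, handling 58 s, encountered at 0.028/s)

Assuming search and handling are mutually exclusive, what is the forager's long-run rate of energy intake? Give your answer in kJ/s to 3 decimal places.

0.120 kJ/s

R = (0.097×5.2 + 0.028×12) / (1 + 0.097×45 + 0.028×58) = 0.8404/6.989 = 0.1202 kJ/s.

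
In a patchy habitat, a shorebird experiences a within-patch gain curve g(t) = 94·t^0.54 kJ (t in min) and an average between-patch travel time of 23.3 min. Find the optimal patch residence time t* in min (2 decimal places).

27.35 min

Maximise g(t)/(T+t): set derivative to zero → g'(t)(T+t) = g(t).
g'(t) = 0.54·94·t^-0.46. Setting 0.54·94·t^-0.46 = 94·t^0.54/(23.3+t) gives 0.54(23.3+t) = t, so 0.46·t = 0.54×23.3.
t* = 0.54×23.3/0.46 = 27.35 min.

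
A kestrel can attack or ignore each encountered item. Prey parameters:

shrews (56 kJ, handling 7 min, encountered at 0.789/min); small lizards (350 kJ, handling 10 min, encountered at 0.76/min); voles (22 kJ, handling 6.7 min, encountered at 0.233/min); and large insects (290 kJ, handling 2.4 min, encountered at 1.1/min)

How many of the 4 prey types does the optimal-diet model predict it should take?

1

Rank by E/h (kJ/min): large insects 121, small lizards 35, shrews 8, voles 3.28. Include each in turn until the next type's E/h falls below the running intake rate.
Rate on top 1: 87.64. small lizards: 35 < 87.64 → exclude; stop.
Optimal diet: large insects — 1 of 4 types.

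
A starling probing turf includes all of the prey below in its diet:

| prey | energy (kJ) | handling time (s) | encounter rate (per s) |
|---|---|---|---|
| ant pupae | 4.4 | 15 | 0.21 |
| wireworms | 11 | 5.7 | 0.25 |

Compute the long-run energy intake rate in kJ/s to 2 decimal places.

0.66 kJ/s

R = (0.21×4.4 + 0.25×11) / (1 + 0.21×15 + 0.25×5.7) = 3.674/5.575 = 0.659 kJ/s.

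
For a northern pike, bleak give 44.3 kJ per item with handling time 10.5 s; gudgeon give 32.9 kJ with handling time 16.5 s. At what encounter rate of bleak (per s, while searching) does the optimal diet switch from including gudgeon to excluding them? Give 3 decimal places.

The zero-one rule: include gudgeon iff E₂/h₂ > λE₁/(1+λh₁). Equality gives the switch point.
λE₁h₂ = E₂ + λE₂h₁ ⇒ λ = E₂/(E₁h₂ − E₂h₁) = 32.9/(730.9 − 345.4) = 0.08534 per s.

0.085 per s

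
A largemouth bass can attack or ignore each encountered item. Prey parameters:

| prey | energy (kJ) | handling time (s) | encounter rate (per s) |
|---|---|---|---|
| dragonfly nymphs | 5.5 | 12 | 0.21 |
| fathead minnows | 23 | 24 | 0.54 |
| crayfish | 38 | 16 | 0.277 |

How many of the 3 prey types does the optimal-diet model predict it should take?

E/h in descending order: crayfish 2.38, fathead minnows 0.958, dragonfly nymphs 0.458 kJ/s. The optimal diet is the largest prefix of this list for which every included type satisfies E_i/h_i > R on the types above it.
Rate on top 1: 1.938. fathead minnows: 0.958 < 1.938 → exclude; stop.
Optimal diet: crayfish — 1 of 3 types.

1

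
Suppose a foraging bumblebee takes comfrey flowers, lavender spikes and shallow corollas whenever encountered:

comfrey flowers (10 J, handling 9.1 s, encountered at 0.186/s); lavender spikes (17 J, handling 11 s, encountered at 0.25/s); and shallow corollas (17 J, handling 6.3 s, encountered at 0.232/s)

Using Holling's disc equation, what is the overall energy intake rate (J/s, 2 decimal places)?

1.46 J/s

R = (0.186×10 + 0.25×17 + 0.232×17) / (1 + 0.186×9.1 + 0.25×11 + 0.232×6.3) = 10.05/6.904 = 1.456 J/s.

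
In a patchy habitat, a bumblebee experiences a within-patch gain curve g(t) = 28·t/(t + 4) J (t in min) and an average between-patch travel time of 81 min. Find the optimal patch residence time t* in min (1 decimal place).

18.0 min

Maximise g(t)/(T+t): set derivative to zero → g'(t)(T+t) = g(t).
g'(t) = 28·4/(t + 4)². Setting 28·4/(t+4)² = 28t/[(t+4)(81+t)] gives 4(81+t) = t(t+4), so t² = 4×81 = 324.
t* = √324 = 18 min.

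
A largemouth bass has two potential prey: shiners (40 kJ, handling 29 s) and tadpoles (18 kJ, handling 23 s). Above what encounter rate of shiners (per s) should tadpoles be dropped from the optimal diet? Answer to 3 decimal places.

At the threshold, the rate on shiners alone equals the profitability of tadpoles: λ·40/(1 + λ·29) = 18/23 = 0.7826.
Rearranging, λ(40 − 0.7826×29) = 0.7826, so λ = 0.7826/17.3 = 0.04523 per s.

0.045 per s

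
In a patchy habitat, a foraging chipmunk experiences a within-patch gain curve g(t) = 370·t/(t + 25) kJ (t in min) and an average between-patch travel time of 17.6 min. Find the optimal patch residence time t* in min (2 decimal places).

20.98 min

By the marginal value theorem, leave when the instantaneous gain rate g'(t) equals the habitat-wide average g(t)/(T + t).
g'(t) = 370·25/(t + 25)². Setting 370·25/(t+25)² = 370t/[(t+25)(17.6+t)] gives 25(17.6+t) = t(t+25), so t² = 25×17.6 = 440.
t* = √440 = 20.98 min.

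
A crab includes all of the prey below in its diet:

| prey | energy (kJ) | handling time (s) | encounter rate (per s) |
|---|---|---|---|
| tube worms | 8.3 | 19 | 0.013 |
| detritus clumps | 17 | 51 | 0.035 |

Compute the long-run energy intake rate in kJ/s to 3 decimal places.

R = Σλ_iE_i / (1 + Σλ_ih_i)
Numerator: 0.013×8.3 + 0.035×17 = 0.7029
Denominator: 1 + 0.013×19 + 0.035×51 = 3.032
R = 0.7029/3.032 = 0.2318 kJ/s

0.232 kJ/s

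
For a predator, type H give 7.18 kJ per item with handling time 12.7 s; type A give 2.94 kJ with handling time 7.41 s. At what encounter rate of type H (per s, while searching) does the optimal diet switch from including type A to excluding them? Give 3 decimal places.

0.185 per s

Drop type A once their profitability E₂/h₂ falls below the rate achievable on type H alone: E₂/h₂ = λE₁/(1 + λh₁).
Solve for λ: λE₁h₂ = E₂(1 + λh₁) → λ(E₁h₂ − E₂h₁) = E₂ → λ = E₂/(E₁h₂ − E₂h₁).
λ = 2.94/(7.18×7.41 − 2.94×12.7) = 2.94/15.87 = 0.1853 per s.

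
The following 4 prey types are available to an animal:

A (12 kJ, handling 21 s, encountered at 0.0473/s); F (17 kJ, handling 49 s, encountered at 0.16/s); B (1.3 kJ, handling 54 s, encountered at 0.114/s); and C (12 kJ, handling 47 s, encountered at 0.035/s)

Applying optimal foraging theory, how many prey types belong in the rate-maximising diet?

2

E/h in descending order: A 0.571, F 0.347, C 0.255, B 0.0241 kJ/s. The optimal diet is the largest prefix of this list for which every included type satisfies E_i/h_i > R on the types above it.
Rate on top 1: 0.2848. F: 0.347 > 0.2848 → include.
Rate on top 2: 0.3343. C: 0.255 < 0.3343 → exclude; stop.
Optimal diet: A, F — 2 of 4 types.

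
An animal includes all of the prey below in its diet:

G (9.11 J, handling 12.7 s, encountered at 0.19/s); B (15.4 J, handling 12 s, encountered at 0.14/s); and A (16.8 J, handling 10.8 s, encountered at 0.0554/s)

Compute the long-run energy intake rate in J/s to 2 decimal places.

R = (0.19×9.11 + 0.14×15.4 + 0.0554×16.8) / (1 + 0.19×12.7 + 0.14×12 + 0.0554×10.8) = 4.818/5.691 = 0.8465 J/s.

0.85 J/s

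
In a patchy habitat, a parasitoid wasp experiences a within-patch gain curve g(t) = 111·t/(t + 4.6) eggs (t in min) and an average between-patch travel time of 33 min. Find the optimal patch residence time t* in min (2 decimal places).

Maximise g(t)/(T+t): set derivative to zero → g'(t)(T+t) = g(t).
g'(t) = 111·4.6/(t + 4.6)². Setting 111·4.6/(t+4.6)² = 111t/[(t+4.6)(33+t)] gives 4.6(33+t) = t(t+4.6), so t² = 4.6×33 = 151.8.
t* = √151.8 = 12.32 min.

12.32 min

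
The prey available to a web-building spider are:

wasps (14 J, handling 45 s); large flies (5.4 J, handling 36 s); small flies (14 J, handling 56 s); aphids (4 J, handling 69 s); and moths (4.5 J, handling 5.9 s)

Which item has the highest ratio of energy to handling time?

In descending order of E/h:
moths: 4.5/5.9 = 0.763 J/s
wasps: 14/45 = 0.311 J/s
small flies: 14/56 = 0.25 J/s
large flies: 5.4/36 = 0.15 J/s
aphids: 4/69 = 0.058 J/s

moths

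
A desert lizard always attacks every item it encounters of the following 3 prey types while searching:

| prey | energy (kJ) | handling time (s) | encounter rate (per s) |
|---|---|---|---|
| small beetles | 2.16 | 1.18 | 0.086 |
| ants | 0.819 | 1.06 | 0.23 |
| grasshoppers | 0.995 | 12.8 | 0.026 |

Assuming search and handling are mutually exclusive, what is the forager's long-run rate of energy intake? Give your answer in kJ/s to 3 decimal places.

0.238 kJ/s

R = (0.086×2.16 + 0.23×0.819 + 0.026×0.995) / (1 + 0.086×1.18 + 0.23×1.06 + 0.026×12.8) = 0.4/1.678 = 0.2384 kJ/s.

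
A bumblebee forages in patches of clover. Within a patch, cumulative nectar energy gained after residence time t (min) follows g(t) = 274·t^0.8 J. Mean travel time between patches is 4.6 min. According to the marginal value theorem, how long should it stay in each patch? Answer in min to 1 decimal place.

By the marginal value theorem, leave when the instantaneous gain rate g'(t) equals the habitat-wide average g(t)/(T + t).
g'(t) = 0.8·274·t^-0.2. Setting 0.8·274·t^-0.2 = 274·t^0.8/(4.6+t) gives 0.8(4.6+t) = t, so 0.20·t = 0.8×4.6.
t* = 0.8×4.6/0.20 = 18.4 min.

18.4 min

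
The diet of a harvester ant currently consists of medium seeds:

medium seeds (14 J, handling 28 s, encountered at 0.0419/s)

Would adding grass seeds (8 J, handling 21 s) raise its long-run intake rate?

On medium seeds alone, R = ΣλE/(1+Σλh) = 0.5866/2.173 = 0.2699 J/s.
Profitability of grass seeds: 8/21 = 0.381 J/s.
0.381 > 0.2699, so adding grass seeds raises the average — include it.

Yes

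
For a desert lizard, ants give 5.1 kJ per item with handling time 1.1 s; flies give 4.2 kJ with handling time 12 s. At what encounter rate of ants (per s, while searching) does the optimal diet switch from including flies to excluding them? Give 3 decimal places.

At the threshold, the rate on ants alone equals the profitability of flies: λ·5.1/(1 + λ·1.1) = 4.2/12 = 0.35.
Rearranging, λ(5.1 − 0.35×1.1) = 0.35, so λ = 0.35/4.715 = 0.07423 per s.

0.074 per s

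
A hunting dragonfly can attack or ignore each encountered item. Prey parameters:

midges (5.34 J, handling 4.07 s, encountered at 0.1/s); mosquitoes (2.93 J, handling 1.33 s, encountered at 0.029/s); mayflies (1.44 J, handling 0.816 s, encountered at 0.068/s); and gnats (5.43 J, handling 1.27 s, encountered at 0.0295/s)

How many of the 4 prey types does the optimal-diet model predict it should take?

Rank by E/h (J/s): gnats 4.28, mosquitoes 2.2, mayflies 1.76, midges 1.31. Include each in turn until the next type's E/h falls below the running intake rate.
Rate on top 1: 0.1544. mosquitoes: 2.2 > 0.1544 → include.
Rate on top 2: 0.2278. mayflies: 1.76 > 0.2278 → include.
Rate on top 3: 0.3032. midges: 1.31 > 0.3032 → include.
Optimal diet: gnats, mosquitoes, mayflies, midges — 4 of 4 types.

4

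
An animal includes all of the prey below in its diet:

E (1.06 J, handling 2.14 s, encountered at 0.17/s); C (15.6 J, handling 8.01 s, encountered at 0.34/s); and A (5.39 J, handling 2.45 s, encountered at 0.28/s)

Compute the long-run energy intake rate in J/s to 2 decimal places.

1.47 J/s

R = (0.17×1.06 + 0.34×15.6 + 0.28×5.39) / (1 + 0.17×2.14 + 0.34×8.01 + 0.28×2.45) = 6.993/4.773 = 1.465 J/s.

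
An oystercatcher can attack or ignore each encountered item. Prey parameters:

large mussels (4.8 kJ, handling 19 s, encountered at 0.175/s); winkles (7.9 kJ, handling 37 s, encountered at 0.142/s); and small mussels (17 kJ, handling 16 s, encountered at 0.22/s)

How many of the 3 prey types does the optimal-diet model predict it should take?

1

E/h in descending order: small mussels 1.06, large mussels 0.253, winkles 0.214 kJ/s. The optimal diet is the largest prefix of this list for which every included type satisfies E_i/h_i > R on the types above it.
Rate on top 1: 0.8274. large mussels: 0.253 < 0.8274 → exclude; stop.
Optimal diet: small mussels — 1 of 3 types.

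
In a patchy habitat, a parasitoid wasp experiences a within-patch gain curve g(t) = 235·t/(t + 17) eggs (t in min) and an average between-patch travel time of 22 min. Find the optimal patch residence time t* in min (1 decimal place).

Optimal t* satisfies g'(t*) = g(t*)/(T + t*).
g'(t) = 235·17/(t + 17)². Setting 235·17/(t+17)² = 235t/[(t+17)(22+t)] gives 17(22+t) = t(t+17), so t² = 17×22 = 374.
t* = √374 = 19.34 min.

19.3 min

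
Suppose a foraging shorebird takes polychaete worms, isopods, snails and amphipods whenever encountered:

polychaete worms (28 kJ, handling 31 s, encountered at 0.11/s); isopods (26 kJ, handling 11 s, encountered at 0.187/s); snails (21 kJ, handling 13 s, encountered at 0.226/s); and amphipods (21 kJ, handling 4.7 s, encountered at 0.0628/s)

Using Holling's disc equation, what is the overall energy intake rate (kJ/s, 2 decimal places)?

R = (0.11×28 + 0.187×26 + 0.226×21 + 0.0628×21) / (1 + 0.11×31 + 0.187×11 + 0.226×13 + 0.0628×4.7) = 14.01/9.7 = 1.444 kJ/s.

1.44 kJ/s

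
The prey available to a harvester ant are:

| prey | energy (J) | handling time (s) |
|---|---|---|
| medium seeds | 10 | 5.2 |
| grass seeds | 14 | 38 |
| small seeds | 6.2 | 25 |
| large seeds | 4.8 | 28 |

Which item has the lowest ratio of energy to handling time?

In descending order of E/h:
medium seeds: 10/5.2 = 1.92 J/s
grass seeds: 14/38 = 0.368 J/s
small seeds: 6.2/25 = 0.248 J/s
large seeds: 4.8/28 = 0.171 J/s

large seeds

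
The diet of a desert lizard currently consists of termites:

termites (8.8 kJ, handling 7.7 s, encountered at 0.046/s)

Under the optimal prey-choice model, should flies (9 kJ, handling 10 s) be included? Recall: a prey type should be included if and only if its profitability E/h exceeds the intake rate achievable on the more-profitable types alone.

Intake rate on the current diet: R = (0.046×8.8) / (1 + 0.046×7.7) = 0.4048/1.354 = 0.2989 kJ/s.
flies: E/h = 9/10 = 0.9 kJ/s.
Since 0.9 > R, including flies increases the long-run rate.

Yes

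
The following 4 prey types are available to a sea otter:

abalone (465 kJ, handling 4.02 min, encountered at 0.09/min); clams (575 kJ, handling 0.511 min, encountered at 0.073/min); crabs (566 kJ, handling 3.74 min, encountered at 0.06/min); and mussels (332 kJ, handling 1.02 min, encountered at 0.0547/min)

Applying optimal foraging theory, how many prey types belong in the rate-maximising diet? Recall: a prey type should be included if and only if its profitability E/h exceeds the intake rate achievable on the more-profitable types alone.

Profitabilities (E/h, kJ/min): clams 1.13e+03, mussels 325, crabs 151, abalone 116. Add prey in this order while the next type's profitability exceeds the intake rate on those already taken.
Rate on top 1: 40.47. mussels: 325 > 40.47 → include.
Rate on top 2: 55.01. crabs: 151 > 55.01 → include.
Rate on top 3: 71.42. abalone: 116 > 71.42 → include.
Optimal diet: clams, mussels, crabs, abalone — 4 of 4 types.

4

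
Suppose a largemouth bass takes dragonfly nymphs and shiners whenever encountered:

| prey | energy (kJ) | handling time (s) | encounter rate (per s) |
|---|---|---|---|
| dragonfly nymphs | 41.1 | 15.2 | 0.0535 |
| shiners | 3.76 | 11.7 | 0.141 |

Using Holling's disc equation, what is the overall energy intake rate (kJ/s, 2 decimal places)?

R = (0.0535×41.1 + 0.141×3.76) / (1 + 0.0535×15.2 + 0.141×11.7) = 2.729/3.463 = 0.7881 kJ/s.

0.79 kJ/s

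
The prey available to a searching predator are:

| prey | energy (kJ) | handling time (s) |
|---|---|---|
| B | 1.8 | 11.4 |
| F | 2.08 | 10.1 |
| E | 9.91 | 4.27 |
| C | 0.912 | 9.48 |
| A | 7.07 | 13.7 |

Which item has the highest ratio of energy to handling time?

E

Profitability E/h (kJ/s): B = 1.8/11.4 = 0.158, F = 2.08/10.1 = 0.206, E = 9.91/4.27 = 2.32, C = 0.912/9.48 = 0.0962, A = 7.07/13.7 = 0.516.
Ranked: E > A > F > B > C.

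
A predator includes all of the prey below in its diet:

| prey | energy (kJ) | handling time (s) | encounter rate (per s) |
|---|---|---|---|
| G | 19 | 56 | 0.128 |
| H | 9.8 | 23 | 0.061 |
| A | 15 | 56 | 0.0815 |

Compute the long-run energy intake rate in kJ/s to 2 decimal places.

0.30 kJ/s

R = Σλ_iE_i / (1 + Σλ_ih_i)
Numerator: 0.128×19 + 0.061×9.8 + 0.0815×15 = 4.252
Denominator: 1 + 0.128×56 + 0.061×23 + 0.0815×56 = 14.13
R = 4.252/14.13 = 0.3008 kJ/s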